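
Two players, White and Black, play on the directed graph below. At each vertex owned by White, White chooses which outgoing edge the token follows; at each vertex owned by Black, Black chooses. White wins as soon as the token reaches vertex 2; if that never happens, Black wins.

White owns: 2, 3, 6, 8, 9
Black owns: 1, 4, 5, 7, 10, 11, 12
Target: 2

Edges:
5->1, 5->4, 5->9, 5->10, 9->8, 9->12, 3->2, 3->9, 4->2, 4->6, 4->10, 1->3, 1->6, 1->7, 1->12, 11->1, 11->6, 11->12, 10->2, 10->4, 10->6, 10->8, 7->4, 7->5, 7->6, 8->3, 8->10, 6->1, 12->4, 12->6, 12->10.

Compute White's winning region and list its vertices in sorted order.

2, 3, 8, 9

A0 = {2}
A1: add {3} — 3 (White) has 3→2.
A2: add {8} — 8 (White) has 8→3.
A3: add {9} — 9 (White) has 9→8.
A4 = A3; e.g. 1 (Black) can still go to 6. Fixed point.
White's winning region = {2, 3, 8, 9}.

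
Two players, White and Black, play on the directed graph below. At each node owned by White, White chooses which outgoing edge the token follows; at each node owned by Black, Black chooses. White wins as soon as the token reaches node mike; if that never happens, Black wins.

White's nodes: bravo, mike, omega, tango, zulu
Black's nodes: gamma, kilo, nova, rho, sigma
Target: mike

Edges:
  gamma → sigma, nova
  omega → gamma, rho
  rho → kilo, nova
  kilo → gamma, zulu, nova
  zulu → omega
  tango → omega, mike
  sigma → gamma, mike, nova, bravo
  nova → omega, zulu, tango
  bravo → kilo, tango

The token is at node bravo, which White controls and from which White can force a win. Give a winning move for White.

A0 = {mike}
A1: add {tango} — tango (White) has tango→mike.
A2: add {bravo} — bravo (White) has bravo→tango.
A3 = A2; e.g. gamma (Black) can still go to sigma. Fixed point.
From bravo, successor tango is in the attractor (rank 1); the other successor kilo is not.

tango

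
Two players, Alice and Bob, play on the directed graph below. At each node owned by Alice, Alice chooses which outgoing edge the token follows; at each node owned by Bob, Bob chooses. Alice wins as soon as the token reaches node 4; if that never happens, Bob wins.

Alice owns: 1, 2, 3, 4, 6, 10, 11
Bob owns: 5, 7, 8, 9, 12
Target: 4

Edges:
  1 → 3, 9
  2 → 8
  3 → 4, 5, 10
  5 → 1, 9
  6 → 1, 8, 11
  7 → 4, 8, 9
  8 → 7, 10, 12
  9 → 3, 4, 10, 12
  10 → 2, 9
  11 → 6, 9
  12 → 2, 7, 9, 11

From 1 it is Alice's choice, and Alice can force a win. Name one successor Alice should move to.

3

A0 = {4}
A1: add {3} — 3 (Alice) has 3→4.
A2: add {1} — 1 (Alice) has 1→3.
A3: add {6} — 6 (Alice) has 6→1.
A4: add {11} — 11 (Alice) has 11→6.
A5 = A4; e.g. 2 (Alice) has no edge into A4. Fixed point.
From 1, successor 3 is in the attractor (rank 1); the other successor 9 is not.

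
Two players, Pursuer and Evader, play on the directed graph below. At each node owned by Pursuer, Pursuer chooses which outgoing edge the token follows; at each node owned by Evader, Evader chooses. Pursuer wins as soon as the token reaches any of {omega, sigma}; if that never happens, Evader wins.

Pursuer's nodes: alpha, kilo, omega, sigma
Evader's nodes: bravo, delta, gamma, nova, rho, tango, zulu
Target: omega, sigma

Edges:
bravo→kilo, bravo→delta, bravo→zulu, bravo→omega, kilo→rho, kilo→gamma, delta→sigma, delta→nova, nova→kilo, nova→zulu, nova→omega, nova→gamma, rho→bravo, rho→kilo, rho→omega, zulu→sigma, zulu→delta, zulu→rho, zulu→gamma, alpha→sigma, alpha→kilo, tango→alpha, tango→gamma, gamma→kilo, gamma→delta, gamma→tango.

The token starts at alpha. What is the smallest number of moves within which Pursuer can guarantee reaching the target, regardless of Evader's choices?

A0 = {omega, sigma}
A1: add {alpha} — alpha (Pursuer) has alpha→sigma.
A2 = A1; e.g. bravo (Evader) can still go to kilo. Fixed point.
alpha enters the attractor at level 1, so Pursuer can force the target in 1 move from there.

1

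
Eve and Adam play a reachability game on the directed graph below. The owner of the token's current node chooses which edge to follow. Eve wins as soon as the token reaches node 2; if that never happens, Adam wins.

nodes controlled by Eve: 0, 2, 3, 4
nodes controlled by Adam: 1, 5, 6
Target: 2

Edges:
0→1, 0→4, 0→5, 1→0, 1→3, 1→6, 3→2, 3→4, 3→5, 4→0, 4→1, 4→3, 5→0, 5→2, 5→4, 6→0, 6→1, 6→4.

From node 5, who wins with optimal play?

Eve

A0 = {2}
A1: add {3} — 3 (Eve) has 3→2.
A2: add {4} — 4 (Eve) has 4→3.
A3: add {0} — 0 (Eve) has 0→4.
A4: add {5} — 5 (Adam): all of {0, 2, 4} already in.
A5 = A4; e.g. 1 (Adam) can still go to 6. Fixed point.
5 ∈ A4, so Eve can force the target.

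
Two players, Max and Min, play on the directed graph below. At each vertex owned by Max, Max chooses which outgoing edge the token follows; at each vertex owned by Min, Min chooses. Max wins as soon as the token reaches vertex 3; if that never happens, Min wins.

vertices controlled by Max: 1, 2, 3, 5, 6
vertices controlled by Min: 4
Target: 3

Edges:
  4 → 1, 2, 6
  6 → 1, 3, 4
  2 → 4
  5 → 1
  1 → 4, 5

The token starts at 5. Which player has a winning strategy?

A0 = {3}
A1: add {6} — 6 (Max) has 6→3.
A2 = A1; e.g. 1 (Max) has no edge into A1. Fixed point.
5 never enters the attractor, so Min can avoid the target forever.

Min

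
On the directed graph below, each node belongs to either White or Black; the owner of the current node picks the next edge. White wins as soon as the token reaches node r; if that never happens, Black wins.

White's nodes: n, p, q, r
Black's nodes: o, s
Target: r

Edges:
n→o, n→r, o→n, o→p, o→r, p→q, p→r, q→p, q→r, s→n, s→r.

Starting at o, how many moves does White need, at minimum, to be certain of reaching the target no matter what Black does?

2

A0 = {r}
A1: add {n, p, q} — n (White) has n→r; p (White) has p→r; q (White) has q→r.
A2: add {o, s} — o (Black): all of {n, p, r} already in; s (Black): all of {n, r} already in.
A2 = all vertices. Fixed point.
o enters the attractor at level 2, so White can force the target in 2 moves from there.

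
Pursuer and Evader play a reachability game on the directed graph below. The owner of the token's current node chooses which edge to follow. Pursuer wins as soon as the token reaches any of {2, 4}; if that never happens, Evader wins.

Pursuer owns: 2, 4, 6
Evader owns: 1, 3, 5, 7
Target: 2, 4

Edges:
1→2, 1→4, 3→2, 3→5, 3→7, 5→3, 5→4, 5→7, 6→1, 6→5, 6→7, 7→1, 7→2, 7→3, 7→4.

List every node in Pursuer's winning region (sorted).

1, 2, 4, 6

A0 = {2, 4}
A1: add {1} — 1 (Evader): all of {2, 4} already in.
A2: add {6} — 6 (Pursuer) has 6→1.
A3 = A2; e.g. 3 (Evader) can still go to 5. Fixed point.
Pursuer's winning region = {1, 2, 4, 6}.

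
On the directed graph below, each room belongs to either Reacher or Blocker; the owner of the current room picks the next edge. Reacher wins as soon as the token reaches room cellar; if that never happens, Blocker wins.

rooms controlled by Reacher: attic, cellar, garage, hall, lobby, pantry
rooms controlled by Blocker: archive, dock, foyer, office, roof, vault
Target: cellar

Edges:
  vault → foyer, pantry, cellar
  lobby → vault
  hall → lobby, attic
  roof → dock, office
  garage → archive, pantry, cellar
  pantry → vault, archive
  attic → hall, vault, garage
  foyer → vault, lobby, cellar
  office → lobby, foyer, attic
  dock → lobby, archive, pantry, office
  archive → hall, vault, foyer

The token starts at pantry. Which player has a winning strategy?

Blocker

A0 = {cellar}
A1: add {garage} — garage (Reacher) has garage→cellar.
A2: add {attic} — attic (Reacher) has attic→garage.
A3: add {hall} — hall (Reacher) has hall→attic.
A4 = A3; e.g. vault (Blocker) can still go to foyer. Fixed point.
pantry never enters the attractor, so Blocker can avoid the target forever.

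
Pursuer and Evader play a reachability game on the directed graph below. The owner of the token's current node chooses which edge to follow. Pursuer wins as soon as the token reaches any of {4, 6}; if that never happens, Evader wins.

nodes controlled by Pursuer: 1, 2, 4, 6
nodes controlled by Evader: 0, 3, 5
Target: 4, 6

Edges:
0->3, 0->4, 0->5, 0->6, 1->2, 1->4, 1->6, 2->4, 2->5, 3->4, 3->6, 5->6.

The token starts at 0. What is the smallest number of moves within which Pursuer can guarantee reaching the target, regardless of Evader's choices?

2

A0 = {4, 6}
A1: add {1, 2, 3, 5} — 1 (Pursuer) has 1→4; 2 (Pursuer) has 2→4; 3 (Evader): all of {4, 6} already in; 5 (Evader): all of {6} already in.
A2: add {0} — 0 (Evader): all of {3, 4, 5, 6} already in.
A2 = all vertices. Fixed point.
0 enters the attractor at level 2, so Pursuer can force the target in 2 moves from there.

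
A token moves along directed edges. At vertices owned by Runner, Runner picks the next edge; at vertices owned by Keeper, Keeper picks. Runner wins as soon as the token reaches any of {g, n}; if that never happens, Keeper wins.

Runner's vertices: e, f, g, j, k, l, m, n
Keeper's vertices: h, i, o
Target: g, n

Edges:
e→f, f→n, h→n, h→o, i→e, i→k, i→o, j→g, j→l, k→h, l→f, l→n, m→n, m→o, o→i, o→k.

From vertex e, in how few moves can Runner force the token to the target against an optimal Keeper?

A0 = {g, n}
A1: add {f, j, l, m} — f (Runner) has f→n; j (Runner) has j→g; l (Runner) has l→n; m (Runner) has m→n.
A2: add {e} — e (Runner) has e→f.
A3 = A2; e.g. h (Keeper) can still go to o. Fixed point.
e enters the attractor at level 2, so Runner can force the target in 2 moves from there.

2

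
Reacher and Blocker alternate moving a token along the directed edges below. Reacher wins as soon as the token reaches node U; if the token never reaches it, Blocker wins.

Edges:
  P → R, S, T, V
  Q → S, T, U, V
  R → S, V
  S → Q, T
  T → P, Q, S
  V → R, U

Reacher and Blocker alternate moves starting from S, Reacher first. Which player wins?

Track states (vertex, player-to-move).
A0 = {(U,Reacher), (U,Blocker)}
A1: add {(Q,Reacher), (V,Reacher)}.
A2 = A1; e.g. (P,Reacher) stays out. (S,Reacher) never enters ⇒ Blocker avoids the target.

Blocker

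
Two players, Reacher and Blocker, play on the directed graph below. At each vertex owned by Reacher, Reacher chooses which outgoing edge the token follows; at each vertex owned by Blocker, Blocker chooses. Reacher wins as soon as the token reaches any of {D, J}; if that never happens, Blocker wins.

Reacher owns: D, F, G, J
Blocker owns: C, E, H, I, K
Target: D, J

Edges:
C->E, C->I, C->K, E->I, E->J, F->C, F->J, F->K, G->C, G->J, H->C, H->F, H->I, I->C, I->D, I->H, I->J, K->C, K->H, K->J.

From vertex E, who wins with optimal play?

Blocker

A0 = {D, J}
A1: add {F, G} — F (Reacher) has F→J; G (Reacher) has G→J.
A2 = A1; e.g. C (Blocker) can still go to E. Fixed point.
E never enters the attractor, so Blocker can avoid the target forever.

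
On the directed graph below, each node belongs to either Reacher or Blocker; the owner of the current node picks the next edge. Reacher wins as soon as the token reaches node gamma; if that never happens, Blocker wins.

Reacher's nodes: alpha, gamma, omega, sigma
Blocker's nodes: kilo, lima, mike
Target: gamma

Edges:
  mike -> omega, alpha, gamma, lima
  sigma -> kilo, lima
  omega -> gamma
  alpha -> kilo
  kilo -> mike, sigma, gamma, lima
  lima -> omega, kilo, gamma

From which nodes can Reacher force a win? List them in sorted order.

A0 = {gamma}
A1: add {omega} — omega (Reacher) has omega→gamma.
A2 = A1; e.g. mike (Blocker) can still go to alpha. Fixed point.
Reacher's winning region = {gamma, omega}.

gamma, omega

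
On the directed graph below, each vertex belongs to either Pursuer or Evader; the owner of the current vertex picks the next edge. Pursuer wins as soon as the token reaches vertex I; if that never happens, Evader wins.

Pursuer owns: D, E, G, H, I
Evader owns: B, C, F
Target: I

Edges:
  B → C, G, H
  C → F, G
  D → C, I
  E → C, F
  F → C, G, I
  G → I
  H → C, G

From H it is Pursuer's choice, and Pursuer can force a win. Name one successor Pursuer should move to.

A0 = {I}
A1: add {D, G} — D (Pursuer) has D→I; G (Pursuer) has G→I.
A2: add {H} — H (Pursuer) has H→G.
A3 = A2; e.g. B (Evader) can still go to C. Fixed point.
From H, successor G is in the attractor (rank 1); the other successor C is not.

G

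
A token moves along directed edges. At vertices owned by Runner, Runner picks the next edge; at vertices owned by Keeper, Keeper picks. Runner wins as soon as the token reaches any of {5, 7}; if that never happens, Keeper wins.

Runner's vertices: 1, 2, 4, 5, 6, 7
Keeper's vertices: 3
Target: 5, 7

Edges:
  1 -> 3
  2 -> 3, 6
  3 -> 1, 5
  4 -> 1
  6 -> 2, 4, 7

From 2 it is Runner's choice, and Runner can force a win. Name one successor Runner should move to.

6

A0 = {5, 7}
A1: add {6} — 6 (Runner) has 6→7.
A2: add {2} — 2 (Runner) has 2→6.
A3 = A2; e.g. 1 (Runner) has no edge into A2. Fixed point.
From 2, successor 6 is in the attractor (rank 1); the other successor 3 is not.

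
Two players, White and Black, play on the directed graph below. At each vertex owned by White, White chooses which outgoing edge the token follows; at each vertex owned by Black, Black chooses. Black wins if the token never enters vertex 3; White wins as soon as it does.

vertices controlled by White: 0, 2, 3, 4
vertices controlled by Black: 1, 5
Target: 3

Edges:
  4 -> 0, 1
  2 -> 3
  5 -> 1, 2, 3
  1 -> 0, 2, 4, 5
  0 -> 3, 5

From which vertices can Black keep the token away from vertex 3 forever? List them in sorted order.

A0 = {3}
A1: add {0, 2} — 0 (White) has 0→3; 2 (White) has 2→3.
A2: add {4} — 4 (White) has 4→0.
A3 = A2; e.g. 1 (Black) can still go to 5. Fixed point.
White's attractor = {0, 2, 3, 4}; Black avoids the target exactly from the complement.

1, 5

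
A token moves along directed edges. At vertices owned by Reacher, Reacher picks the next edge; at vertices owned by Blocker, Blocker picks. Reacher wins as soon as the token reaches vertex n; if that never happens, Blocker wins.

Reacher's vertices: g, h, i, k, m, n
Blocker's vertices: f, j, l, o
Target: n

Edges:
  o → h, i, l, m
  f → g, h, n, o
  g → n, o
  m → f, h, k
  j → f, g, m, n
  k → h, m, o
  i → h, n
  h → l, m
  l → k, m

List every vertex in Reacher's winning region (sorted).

A0 = {n}
A1: add {g, i} — g (Reacher) has g→n; i (Reacher) has i→n.
A2 = A1; e.g. f (Blocker) can still go to h. Fixed point.
Reacher's winning region = {g, i, n}.

g, i, n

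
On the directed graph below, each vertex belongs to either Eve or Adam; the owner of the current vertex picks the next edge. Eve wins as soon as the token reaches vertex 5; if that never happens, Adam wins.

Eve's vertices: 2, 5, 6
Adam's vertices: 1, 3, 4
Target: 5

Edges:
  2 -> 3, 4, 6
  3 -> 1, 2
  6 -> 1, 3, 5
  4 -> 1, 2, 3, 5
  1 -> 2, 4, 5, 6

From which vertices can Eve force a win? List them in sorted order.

A0 = {5}
A1: add {6} — 6 (Eve) has 6→5.
A2: add {2} — 2 (Eve) has 2→6.
A3 = A2; e.g. 1 (Adam) can still go to 4. Fixed point.
Eve's winning region = {2, 5, 6}.

2, 5, 6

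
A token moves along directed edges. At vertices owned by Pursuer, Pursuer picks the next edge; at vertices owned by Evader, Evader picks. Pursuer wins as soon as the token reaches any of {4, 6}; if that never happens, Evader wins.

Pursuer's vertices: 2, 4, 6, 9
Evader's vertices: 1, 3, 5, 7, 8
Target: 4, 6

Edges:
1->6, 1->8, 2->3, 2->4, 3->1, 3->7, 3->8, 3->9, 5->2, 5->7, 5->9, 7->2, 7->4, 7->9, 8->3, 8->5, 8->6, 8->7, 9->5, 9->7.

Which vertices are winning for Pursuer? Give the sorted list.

2, 4, 6

A0 = {4, 6}
A1: add {2} — 2 (Pursuer) has 2→4.
A2 = A1; e.g. 1 (Evader) can still go to 8. Fixed point.
Pursuer's winning region = {2, 4, 6}.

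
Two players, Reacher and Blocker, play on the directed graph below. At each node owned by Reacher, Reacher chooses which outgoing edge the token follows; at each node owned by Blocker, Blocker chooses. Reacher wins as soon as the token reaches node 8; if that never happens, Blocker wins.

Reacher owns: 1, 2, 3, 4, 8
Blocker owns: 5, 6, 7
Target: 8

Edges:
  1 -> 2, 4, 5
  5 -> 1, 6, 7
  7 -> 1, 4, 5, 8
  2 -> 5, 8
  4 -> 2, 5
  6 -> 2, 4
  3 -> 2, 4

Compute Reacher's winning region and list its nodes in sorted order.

1, 2, 3, 4, 6, 8

A0 = {8}
A1: add {2} — 2 (Reacher) has 2→8.
A2: add {1, 3, 4} — 1 (Reacher) has 1→2; 3 (Reacher) has 3→2; 4 (Reacher) has 4→2.
A3: add {6} — 6 (Blocker): all of {2, 4} already in.
A4 = A3; e.g. 5 (Blocker) can still go to 7. Fixed point.
Reacher's winning region = {1, 2, 3, 4, 6, 8}.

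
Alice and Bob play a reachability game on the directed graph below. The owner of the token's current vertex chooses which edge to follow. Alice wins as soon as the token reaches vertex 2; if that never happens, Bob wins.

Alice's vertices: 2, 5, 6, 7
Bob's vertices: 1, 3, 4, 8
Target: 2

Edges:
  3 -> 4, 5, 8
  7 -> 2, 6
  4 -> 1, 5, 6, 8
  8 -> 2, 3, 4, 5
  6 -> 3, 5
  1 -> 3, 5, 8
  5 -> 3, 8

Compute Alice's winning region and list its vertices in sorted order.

2, 7

A0 = {2}
A1: add {7} — 7 (Alice) has 7→2.
A2 = A1; e.g. 1 (Bob) can still go to 3. Fixed point.
Alice's winning region = {2, 7}.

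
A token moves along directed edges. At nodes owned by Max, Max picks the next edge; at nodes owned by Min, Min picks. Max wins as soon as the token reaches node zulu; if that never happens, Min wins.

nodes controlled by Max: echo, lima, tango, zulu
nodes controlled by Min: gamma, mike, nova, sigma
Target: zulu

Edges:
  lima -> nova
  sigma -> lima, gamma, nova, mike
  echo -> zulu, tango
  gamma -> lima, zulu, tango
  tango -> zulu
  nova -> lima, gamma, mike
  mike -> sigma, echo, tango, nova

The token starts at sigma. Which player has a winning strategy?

A0 = {zulu}
A1: add {echo, tango} — echo (Max) has echo→zulu; tango (Max) has tango→zulu.
A2 = A1; e.g. lima (Max) has no edge into A1. Fixed point.
sigma never enters the attractor, so Min can avoid the target forever.

Min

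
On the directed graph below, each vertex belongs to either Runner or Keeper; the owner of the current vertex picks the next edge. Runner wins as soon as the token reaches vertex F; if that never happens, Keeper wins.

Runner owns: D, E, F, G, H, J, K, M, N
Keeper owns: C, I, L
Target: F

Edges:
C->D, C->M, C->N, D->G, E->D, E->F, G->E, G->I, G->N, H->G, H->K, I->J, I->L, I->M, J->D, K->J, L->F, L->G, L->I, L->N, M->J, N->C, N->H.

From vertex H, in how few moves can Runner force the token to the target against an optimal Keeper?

3

A0 = {F}
A1: add {E} — E (Runner) has E→F.
A2: add {G} — G (Runner) has G→E.
A3: add {D, H} — D (Runner) has D→G; H (Runner) has H→G.
H enters the attractor at level 3, so Runner can force the target in 3 moves from there.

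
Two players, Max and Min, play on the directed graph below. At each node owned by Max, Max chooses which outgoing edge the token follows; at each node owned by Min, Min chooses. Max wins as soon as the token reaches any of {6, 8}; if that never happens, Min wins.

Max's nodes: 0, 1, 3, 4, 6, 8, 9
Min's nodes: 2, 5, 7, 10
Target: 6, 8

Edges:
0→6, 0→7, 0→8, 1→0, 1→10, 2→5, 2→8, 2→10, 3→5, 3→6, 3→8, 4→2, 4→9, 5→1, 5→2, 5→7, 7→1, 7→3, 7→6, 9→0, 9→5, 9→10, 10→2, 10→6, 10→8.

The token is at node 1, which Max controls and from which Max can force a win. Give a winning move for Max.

0

A0 = {6, 8}
A1: add {0, 3} — 0 (Max) has 0→6; 3 (Max) has 3→6.
A2: add {1, 9} — 1 (Max) has 1→0; 9 (Max) has 9→0.
A3: add {4, 7} — 4 (Max) has 4→9; 7 (Min): all of {1, 3, 6} already in.
A4 = A3; e.g. 2 (Min) can still go to 5. Fixed point.
From 1, successor 0 is in the attractor (rank 1); the other successor 10 is not.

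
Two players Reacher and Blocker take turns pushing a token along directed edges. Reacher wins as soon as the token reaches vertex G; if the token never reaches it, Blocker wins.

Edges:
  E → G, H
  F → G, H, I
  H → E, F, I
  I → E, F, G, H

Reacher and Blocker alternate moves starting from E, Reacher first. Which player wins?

Track states (vertex, player-to-move).
A0 = {(G,Reacher), (G,Blocker)}
A1: add {(E,Reacher), (F,Reacher), (I,Reacher)}.
(E,Reacher) ∈ A1 ⇒ Reacher forces the target.

Reacher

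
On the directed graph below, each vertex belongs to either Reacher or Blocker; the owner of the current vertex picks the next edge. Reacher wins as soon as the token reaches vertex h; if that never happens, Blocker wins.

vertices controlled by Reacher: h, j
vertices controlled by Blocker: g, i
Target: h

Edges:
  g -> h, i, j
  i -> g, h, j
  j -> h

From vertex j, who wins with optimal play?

A0 = {h}
A1: add {j} — j (Reacher) has j→h.
A2 = A1; e.g. g (Blocker) can still go to i. Fixed point.
j ∈ A1, so Reacher can force the target.

Reacher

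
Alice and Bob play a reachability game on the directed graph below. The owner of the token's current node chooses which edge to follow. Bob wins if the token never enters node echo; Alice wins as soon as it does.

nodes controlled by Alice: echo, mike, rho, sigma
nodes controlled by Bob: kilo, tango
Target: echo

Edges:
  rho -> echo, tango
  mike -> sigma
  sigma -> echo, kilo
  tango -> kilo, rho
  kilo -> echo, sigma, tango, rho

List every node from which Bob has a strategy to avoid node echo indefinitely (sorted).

A0 = {echo}
A1: add {rho, sigma} — sigma (Alice) has sigma→echo; rho (Alice) has rho→echo.
A2: add {mike} — mike (Alice) has mike→sigma.
A3 = A2; e.g. kilo (Bob) can still go to tango. Fixed point.
Alice's attractor = {echo, mike, rho, sigma}; Bob avoids the target exactly from the complement.

kilo, tango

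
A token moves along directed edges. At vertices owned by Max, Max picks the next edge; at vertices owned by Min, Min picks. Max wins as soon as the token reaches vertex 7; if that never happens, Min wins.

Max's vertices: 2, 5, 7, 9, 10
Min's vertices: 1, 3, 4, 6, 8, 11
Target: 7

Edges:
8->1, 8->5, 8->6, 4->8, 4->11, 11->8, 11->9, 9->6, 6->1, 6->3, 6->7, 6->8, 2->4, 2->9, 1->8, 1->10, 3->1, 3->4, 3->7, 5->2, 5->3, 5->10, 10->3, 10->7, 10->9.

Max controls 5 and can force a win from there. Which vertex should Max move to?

A0 = {7}
A1: add {10} — 10 (Max) has 10→7.
A2: add {5} — 5 (Max) has 5→10.
A3 = A2; e.g. 1 (Min) can still go to 8. Fixed point.
From 5, successor 10 is in the attractor (rank 1); the other successors 2, 3 are not.

10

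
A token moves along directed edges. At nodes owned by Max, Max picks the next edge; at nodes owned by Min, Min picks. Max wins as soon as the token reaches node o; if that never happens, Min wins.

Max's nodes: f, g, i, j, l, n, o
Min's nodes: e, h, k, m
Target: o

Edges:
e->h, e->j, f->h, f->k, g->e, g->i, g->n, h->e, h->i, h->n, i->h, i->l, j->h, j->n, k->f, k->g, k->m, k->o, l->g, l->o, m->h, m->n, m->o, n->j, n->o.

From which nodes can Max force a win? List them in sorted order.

g, i, j, l, n, o

A0 = {o}
A1: add {l, n} — l (Max) has l→o; n (Max) has n→o.
A2: add {g, i, j} — g (Max) has g→n; i (Max) has i→l; j (Max) has j→n.
A3 = A2; e.g. e (Min) can still go to h. Fixed point.
Max's winning region = {g, i, j, l, n, o}.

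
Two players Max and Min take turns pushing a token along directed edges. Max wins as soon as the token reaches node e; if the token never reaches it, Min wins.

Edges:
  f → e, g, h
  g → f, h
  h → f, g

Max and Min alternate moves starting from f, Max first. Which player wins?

Max

Track states (vertex, player-to-move).
A0 = {(e,Max), (e,Min)}
A1: add {(f,Max)}.
(f,Max) ∈ A1 ⇒ Max forces the target.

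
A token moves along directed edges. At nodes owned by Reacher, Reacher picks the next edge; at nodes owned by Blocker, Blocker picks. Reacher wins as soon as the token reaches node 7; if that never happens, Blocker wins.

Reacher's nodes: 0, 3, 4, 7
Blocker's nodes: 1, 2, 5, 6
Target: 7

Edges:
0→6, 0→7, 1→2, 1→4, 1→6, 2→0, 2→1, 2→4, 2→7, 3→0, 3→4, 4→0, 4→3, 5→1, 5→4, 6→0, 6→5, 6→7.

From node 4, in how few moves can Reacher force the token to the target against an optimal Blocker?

A0 = {7}
A1: add {0} — 0 (Reacher) has 0→7.
A2: add {3, 4} — 3 (Reacher) has 3→0; 4 (Reacher) has 4→0.
A3 = A2; e.g. 1 (Blocker) can still go to 2. Fixed point.
4 enters the attractor at level 2, so Reacher can force the target in 2 moves from there.

2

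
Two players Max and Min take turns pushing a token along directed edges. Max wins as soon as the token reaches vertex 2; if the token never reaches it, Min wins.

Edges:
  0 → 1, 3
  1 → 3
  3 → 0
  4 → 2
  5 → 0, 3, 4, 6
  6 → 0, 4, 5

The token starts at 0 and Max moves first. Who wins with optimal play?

Track states (vertex, player-to-move).
A0 = {(2,Max), (2,Min)}
A1: add {(4,Max), (4,Min)}.
A2: add {(5,Max), (6,Max)}.
A3 = A2; e.g. (0,Max) stays out. (0,Max) never enters ⇒ Min avoids the target.

Min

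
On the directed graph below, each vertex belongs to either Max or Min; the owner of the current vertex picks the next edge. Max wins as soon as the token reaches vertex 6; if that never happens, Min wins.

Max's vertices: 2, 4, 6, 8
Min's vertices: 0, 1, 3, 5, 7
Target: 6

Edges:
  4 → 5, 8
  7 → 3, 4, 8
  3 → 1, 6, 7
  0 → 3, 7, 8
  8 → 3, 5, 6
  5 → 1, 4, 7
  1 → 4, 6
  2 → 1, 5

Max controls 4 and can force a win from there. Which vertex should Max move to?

A0 = {6}
A1: add {8} — 8 (Max) has 8→6.
A2: add {4} — 4 (Max) has 4→8.
A3: add {1} — 1 (Min): all of {4, 6} already in.
A4: add {2} — 2 (Max) has 2→1.
A5 = A4; e.g. 0 (Min) can still go to 3. Fixed point.
From 4, successor 8 is in the attractor (rank 1); the other successor 5 is not.

8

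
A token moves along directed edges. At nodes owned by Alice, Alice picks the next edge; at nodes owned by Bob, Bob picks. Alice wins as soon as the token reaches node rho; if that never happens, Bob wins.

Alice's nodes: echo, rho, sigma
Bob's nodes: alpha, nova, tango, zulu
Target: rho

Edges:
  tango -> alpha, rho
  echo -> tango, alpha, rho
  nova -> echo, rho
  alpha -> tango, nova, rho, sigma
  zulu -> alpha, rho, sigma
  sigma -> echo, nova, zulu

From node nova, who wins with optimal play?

Alice

A0 = {rho}
A1: add {echo} — echo (Alice) has echo→rho.
A2: add {nova, sigma} — nova (Bob): all of {echo, rho} already in; sigma (Alice) has sigma→echo.
A3 = A2; e.g. tango (Bob) can still go to alpha. Fixed point.
nova ∈ A2, so Alice can force the target.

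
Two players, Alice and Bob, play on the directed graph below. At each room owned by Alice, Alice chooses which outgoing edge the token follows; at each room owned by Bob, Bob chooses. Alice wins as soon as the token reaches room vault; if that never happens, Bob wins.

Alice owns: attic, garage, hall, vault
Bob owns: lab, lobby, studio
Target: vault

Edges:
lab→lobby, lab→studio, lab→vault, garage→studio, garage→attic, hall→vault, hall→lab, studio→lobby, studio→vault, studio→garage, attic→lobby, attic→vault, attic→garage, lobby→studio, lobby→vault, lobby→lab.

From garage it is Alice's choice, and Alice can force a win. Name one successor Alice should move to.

attic

A0 = {vault}
A1: add {attic, hall} — hall (Alice) has hall→vault; attic (Alice) has attic→vault.
A2: add {garage} — garage (Alice) has garage→attic.
A3 = A2; e.g. lobby (Bob) can still go to studio. Fixed point.
From garage, successor attic is in the attractor (rank 1); the other successor studio is not.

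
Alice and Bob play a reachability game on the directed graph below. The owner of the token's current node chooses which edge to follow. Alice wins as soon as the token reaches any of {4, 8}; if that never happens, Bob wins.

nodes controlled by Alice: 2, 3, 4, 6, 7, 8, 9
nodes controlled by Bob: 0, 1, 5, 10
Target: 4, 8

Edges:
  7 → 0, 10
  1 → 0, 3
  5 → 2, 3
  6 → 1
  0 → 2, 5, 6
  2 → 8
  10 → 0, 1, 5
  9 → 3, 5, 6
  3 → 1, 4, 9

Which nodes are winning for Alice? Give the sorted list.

A0 = {4, 8}
A1: add {2, 3} — 2 (Alice) has 2→8; 3 (Alice) has 3→4.
A2: add {5, 9} — 5 (Bob): all of {2, 3} already in; 9 (Alice) has 9→3.
A3 = A2; e.g. 0 (Bob) can still go to 6. Fixed point.
Alice's winning region = {2, 3, 4, 5, 8, 9}.

2, 3, 4, 5, 8, 9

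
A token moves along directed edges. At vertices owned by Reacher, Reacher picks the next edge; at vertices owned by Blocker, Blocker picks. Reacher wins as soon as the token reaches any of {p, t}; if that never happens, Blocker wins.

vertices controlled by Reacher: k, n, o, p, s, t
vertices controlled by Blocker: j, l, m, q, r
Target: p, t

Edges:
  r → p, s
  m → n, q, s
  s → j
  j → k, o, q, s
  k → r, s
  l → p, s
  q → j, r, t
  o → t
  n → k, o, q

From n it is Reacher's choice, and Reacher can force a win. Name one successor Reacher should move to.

o

A0 = {p, t}
A1: add {o} — o (Reacher) has o→t.
A2: add {n} — n (Reacher) has n→o.
A3 = A2; e.g. j (Blocker) can still go to k. Fixed point.
From n, successor o is in the attractor (rank 1); the other successors k, q are not.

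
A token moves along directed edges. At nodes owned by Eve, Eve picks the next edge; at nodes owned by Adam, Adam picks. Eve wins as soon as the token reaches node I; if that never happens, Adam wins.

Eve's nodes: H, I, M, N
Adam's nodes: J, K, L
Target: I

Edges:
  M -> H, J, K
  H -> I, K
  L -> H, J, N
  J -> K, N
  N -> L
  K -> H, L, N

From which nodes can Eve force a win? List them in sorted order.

A0 = {I}
A1: add {H} — H (Eve) has H→I.
A2: add {M} — M (Eve) has M→H.
A3 = A2; e.g. J (Adam) can still go to K. Fixed point.
Eve's winning region = {H, I, M}.

H, I, M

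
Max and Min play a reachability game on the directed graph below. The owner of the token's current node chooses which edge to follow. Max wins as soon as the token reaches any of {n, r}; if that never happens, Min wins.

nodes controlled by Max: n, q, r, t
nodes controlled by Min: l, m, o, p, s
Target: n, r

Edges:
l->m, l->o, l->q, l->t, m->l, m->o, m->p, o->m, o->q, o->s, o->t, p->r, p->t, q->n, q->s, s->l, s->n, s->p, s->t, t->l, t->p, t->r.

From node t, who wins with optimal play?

A0 = {n, r}
A1: add {q, t} — q (Max) has q→n; t (Max) has t→r.
t ∈ A1, so Max can force the target.

Max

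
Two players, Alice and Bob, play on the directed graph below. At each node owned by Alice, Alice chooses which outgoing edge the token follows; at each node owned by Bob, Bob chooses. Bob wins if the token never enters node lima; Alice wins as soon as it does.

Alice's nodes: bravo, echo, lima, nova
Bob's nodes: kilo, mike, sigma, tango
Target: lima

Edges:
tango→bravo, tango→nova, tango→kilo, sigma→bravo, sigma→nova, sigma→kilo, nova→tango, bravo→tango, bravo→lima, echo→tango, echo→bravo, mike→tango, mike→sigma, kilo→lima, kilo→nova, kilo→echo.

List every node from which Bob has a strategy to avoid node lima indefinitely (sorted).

kilo, mike, nova, sigma, tango

A0 = {lima}
A1: add {bravo} — bravo (Alice) has bravo→lima.
A2: add {echo} — echo (Alice) has echo→bravo.
A3 = A2; e.g. tango (Bob) can still go to nova. Fixed point.
Alice's attractor = {bravo, echo, lima}; Bob avoids the target exactly from the complement.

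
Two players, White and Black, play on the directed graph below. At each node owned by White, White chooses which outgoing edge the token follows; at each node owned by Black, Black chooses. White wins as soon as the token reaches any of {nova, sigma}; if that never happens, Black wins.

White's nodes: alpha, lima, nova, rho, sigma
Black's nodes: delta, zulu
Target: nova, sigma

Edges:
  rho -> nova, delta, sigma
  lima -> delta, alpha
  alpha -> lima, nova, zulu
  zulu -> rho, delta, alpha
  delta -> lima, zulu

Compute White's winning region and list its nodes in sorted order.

alpha, lima, nova, rho, sigma

A0 = {nova, sigma}
A1: add {alpha, rho} — rho (White) has rho→nova; alpha (White) has alpha→nova.
A2: add {lima} — lima (White) has lima→alpha.
A3 = A2; e.g. delta (Black) can still go to zulu. Fixed point.
White's winning region = {alpha, lima, nova, rho, sigma}.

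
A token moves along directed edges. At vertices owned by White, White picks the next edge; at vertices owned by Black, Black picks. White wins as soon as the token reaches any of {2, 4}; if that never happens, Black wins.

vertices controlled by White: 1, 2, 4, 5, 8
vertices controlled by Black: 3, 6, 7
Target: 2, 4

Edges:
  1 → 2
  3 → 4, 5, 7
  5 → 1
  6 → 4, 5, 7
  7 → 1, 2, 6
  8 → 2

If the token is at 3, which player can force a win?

Black

A0 = {2, 4}
A1: add {1, 8} — 1 (White) has 1→2; 8 (White) has 8→2.
A2: add {5} — 5 (White) has 5→1.
A3 = A2; e.g. 3 (Black) can still go to 7. Fixed point.
3 never enters the attractor, so Black can avoid the target forever.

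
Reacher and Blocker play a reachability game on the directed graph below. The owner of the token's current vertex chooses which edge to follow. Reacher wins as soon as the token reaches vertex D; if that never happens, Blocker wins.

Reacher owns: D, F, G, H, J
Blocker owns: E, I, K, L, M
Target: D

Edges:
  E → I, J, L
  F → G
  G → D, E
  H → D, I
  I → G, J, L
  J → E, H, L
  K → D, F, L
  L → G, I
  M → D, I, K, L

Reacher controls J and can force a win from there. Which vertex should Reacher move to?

A0 = {D}
A1: add {G, H} — G (Reacher) has G→D; H (Reacher) has H→D.
A2: add {F, J} — F (Reacher) has F→G; J (Reacher) has J→H.
A3 = A2; e.g. E (Blocker) can still go to I. Fixed point.
From J, successor H is in the attractor (rank 1); the other successors E, L are not.

H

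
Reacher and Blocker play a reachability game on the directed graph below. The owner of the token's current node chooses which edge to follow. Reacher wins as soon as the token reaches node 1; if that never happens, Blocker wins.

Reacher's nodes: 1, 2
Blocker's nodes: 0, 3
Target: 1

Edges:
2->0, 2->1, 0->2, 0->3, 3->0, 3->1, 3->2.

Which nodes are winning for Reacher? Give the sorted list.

1, 2

A0 = {1}
A1: add {2} — 2 (Reacher) has 2→1.
A2 = A1; e.g. 0 (Blocker) can still go to 3. Fixed point.
Reacher's winning region = {1, 2}.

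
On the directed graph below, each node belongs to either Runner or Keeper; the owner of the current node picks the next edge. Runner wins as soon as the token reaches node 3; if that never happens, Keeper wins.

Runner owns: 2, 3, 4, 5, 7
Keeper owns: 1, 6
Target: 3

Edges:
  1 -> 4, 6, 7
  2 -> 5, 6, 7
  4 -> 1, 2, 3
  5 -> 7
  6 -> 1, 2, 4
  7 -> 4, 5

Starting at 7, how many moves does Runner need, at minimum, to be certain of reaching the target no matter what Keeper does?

2

A0 = {3}
A1: add {4} — 4 (Runner) has 4→3.
A2: add {7} — 7 (Runner) has 7→4.
7 enters the attractor at level 2, so Runner can force the target in 2 moves from there.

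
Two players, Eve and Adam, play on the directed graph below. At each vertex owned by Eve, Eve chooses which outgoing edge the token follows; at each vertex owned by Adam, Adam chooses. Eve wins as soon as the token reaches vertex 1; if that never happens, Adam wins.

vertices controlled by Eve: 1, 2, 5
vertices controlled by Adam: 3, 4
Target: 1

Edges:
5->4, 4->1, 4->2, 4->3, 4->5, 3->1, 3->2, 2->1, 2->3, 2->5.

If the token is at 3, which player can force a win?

Eve

A0 = {1}
A1: add {2} — 2 (Eve) has 2→1.
A2: add {3} — 3 (Adam): all of {1, 2} already in.
A3 = A2; e.g. 4 (Adam) can still go to 5. Fixed point.
3 ∈ A2, so Eve can force the target.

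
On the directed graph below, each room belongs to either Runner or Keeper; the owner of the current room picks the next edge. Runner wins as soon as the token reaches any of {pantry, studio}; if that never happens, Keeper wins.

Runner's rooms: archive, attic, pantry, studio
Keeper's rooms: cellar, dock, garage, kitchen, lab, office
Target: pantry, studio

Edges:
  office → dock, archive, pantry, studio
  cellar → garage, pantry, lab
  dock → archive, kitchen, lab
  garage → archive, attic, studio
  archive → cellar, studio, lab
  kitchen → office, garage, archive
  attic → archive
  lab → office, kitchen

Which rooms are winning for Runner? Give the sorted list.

A0 = {pantry, studio}
A1: add {archive} — archive (Runner) has archive→studio.
A2: add {attic} — attic (Runner) has attic→archive.
A3: add {garage} — garage (Keeper): all of {archive, attic, studio} already in.
A4 = A3; e.g. office (Keeper) can still go to dock. Fixed point.
Runner's winning region = {archive, attic, garage, pantry, studio}.

archive, attic, garage, pantry, studio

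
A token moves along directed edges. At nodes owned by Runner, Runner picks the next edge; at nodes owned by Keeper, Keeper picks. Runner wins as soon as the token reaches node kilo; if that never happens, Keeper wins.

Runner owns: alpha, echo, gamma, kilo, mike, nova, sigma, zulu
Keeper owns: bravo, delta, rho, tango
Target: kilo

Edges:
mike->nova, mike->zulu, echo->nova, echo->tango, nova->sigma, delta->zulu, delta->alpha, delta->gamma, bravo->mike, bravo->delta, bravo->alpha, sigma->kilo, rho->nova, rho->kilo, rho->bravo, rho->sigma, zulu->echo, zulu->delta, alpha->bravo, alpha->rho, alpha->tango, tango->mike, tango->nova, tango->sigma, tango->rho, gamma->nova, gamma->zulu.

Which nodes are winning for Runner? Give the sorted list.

echo, gamma, kilo, mike, nova, sigma, zulu

A0 = {kilo}
A1: add {sigma} — sigma (Runner) has sigma→kilo.
A2: add {nova} — nova (Runner) has nova→sigma.
A3: add {echo, gamma, mike} — mike (Runner) has mike→nova; echo (Runner) has echo→nova; gamma (Runner) has gamma→nova.
A4: add {zulu} — zulu (Runner) has zulu→echo.
A5 = A4; e.g. delta (Keeper) can still go to alpha. Fixed point.
Runner's winning region = {echo, gamma, kilo, mike, nova, sigma, zulu}.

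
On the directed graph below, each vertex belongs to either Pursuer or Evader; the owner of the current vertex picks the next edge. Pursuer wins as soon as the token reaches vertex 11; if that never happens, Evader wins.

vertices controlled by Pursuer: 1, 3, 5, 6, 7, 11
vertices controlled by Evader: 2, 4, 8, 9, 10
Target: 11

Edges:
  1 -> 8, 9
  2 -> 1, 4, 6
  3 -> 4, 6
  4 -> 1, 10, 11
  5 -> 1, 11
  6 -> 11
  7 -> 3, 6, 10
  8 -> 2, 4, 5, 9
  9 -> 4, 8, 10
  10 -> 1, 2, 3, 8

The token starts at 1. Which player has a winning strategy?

A0 = {11}
A1: add {5, 6} — 5 (Pursuer) has 5→11; 6 (Pursuer) has 6→11.
A2: add {3, 7} — 3 (Pursuer) has 3→6; 7 (Pursuer) has 7→6.
A3 = A2; e.g. 1 (Pursuer) has no edge into A2. Fixed point.
1 never enters the attractor, so Evader can avoid the target forever.

Evader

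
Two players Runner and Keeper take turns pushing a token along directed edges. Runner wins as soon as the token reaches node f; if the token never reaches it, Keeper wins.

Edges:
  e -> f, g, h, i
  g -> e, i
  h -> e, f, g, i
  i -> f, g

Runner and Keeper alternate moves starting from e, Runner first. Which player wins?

Track states (vertex, player-to-move).
A0 = {(f,Runner), (f,Keeper)}
A1: add {(e,Runner), (h,Runner), (i,Runner)}.
(e,Runner) ∈ A1 ⇒ Runner forces the target.

Runner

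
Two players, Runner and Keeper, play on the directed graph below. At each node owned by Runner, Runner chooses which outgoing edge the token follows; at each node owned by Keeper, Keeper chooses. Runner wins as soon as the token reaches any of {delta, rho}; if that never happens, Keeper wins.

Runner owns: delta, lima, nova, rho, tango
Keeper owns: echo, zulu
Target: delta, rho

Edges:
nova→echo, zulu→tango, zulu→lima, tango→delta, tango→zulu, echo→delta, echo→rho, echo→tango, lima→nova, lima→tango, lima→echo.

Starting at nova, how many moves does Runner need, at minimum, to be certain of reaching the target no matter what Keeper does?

A0 = {delta, rho}
A1: add {tango} — tango (Runner) has tango→delta.
A2: add {echo, lima} — echo (Keeper): all of {delta, rho, tango} already in; lima (Runner) has lima→tango.
A3: add {nova, zulu} — nova (Runner) has nova→echo; zulu (Keeper): all of {tango, lima} already in.
A3 = all vertices. Fixed point.
nova enters the attractor at level 3, so Runner can force the target in 3 moves from there.

3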